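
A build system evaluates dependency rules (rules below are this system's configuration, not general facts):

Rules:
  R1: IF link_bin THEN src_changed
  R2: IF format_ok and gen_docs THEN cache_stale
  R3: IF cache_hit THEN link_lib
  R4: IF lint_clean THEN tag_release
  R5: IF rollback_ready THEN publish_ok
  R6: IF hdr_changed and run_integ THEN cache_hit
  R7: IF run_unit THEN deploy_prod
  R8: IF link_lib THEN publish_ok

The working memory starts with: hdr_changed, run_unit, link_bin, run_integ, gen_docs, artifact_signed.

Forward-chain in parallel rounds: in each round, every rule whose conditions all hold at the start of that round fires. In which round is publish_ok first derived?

3

[1] R1 [IF link_bin THEN src_changed]; R6 [IF hdr_changed and run_integ THEN cache_hit]; R7 [IF run_unit THEN deploy_prod]. ⇒ new: src_changed, cache_hit, deploy_prod.
[2] R3 [IF cache_hit THEN link_lib]. ⇒ new: link_lib.
[3] R8 [IF link_lib THEN publish_ok]. ⇒ new: publish_ok.
publish_ok first appears in round 3.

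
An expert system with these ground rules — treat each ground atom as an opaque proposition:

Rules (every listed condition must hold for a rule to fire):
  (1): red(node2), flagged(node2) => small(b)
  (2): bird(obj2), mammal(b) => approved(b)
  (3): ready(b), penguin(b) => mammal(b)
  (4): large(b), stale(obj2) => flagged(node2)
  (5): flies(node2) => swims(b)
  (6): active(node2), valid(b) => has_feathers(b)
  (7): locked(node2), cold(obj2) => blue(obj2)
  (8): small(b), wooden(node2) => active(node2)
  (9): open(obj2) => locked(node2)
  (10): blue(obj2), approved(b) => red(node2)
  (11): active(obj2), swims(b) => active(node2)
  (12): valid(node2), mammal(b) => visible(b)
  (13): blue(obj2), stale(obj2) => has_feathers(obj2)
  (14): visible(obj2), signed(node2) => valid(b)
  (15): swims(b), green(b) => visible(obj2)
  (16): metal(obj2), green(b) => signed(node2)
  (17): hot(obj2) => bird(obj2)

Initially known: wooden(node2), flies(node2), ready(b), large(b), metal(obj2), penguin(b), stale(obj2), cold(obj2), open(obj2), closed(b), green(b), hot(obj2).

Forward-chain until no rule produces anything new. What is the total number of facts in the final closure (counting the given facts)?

27

Round 1 — (3), (4), (5), (9), (16), (17), derive mammal(b), flagged(node2), swims(b), locked(node2), signed(node2), bird(obj2).
Round 2 — (2), (7), (15), derive approved(b), blue(obj2), visible(obj2).
Round 3 — (10), (13), (14), derive red(node2), has_feathers(obj2), valid(b).
Round 4 — (1), derive small(b).
Round 5 — (8), derive active(node2).
Round 6 — (6), derive has_feathers(b).
Closure: {active(node2), approved(b), bird(obj2), blue(obj2), closed(b), cold(obj2), flagged(node2), flies(node2), green(b), has_feathers(b), has_feathers(obj2), hot(obj2), large(b), locked(node2), mammal(b), metal(obj2), open(obj2), penguin(b), ready(b), red(node2), signed(node2), small(b), stale(obj2), swims(b), valid(b), visible(obj2), wooden(node2)} — 27 facts.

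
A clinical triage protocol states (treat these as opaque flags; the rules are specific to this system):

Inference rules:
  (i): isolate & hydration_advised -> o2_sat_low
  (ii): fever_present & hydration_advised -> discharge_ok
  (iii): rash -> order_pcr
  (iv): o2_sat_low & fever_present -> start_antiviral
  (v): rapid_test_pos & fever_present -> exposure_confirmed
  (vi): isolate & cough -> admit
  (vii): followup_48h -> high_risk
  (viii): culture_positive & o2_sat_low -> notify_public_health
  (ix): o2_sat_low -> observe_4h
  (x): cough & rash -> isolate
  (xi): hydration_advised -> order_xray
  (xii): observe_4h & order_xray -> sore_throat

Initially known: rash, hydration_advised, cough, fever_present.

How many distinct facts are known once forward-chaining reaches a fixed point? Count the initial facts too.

[1] (ii) [fever_present & hydration_advised -> discharge_ok]; (iii) [rash -> order_pcr]; (x) [cough & rash -> isolate]; (xi) [hydration_advised -> order_xray]. ⇒ new: discharge_ok, order_pcr, isolate, order_xray.
[2] (i) [isolate & hydration_advised -> o2_sat_low]; (vi) [isolate & cough -> admit]. ⇒ new: o2_sat_low, admit.
[3] (iv) [o2_sat_low & fever_present -> start_antiviral]; (ix) [o2_sat_low -> observe_4h]. ⇒ new: start_antiviral, observe_4h.
[4] (xii) [observe_4h & order_xray -> sore_throat]. ⇒ new: sore_throat.
Closure: {admit, cough, discharge_ok, fever_present, hydration_advised, isolate, o2_sat_low, observe_4h, order_pcr, order_xray, rash, sore_throat, start_antiviral} — 13 facts.

13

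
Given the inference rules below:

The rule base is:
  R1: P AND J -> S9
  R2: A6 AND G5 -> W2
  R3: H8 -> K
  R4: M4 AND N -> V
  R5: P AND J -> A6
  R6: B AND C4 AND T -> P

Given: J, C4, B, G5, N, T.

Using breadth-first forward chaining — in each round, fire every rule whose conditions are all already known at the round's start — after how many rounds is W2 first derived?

3

Round 1: R6 [B AND C4 AND T -> P]. Adds P.
Round 2: R1 [P AND J -> S9]; R5 [P AND J -> A6]. Adds S9, A6.
Round 3: R2 [A6 AND G5 -> W2]. Adds W2.
W2 first appears in round 3.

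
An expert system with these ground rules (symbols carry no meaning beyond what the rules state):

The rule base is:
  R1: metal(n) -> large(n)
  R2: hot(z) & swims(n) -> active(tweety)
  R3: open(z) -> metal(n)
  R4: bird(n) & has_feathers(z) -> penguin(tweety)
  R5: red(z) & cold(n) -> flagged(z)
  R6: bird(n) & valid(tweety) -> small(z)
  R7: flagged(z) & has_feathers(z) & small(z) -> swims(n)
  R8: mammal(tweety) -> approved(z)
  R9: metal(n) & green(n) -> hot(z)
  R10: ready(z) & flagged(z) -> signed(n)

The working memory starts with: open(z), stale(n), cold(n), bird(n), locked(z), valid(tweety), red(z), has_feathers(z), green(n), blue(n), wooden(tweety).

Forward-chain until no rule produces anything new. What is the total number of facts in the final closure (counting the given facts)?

[1] R3 [open(z) -> metal(n)]; R4 [bird(n) & has_feathers(z) -> penguin(tweety)]; R5 [red(z) & cold(n) -> flagged(z)]; R6 [bird(n) & valid(tweety) -> small(z)]. ⇒ new: metal(n), penguin(tweety), flagged(z), small(z).
[2] R1 [metal(n) -> large(n)]; R7 [flagged(z) & has_feathers(z) & small(z) -> swims(n)]; R9 [metal(n) & green(n) -> hot(z)]. ⇒ new: large(n), swims(n), hot(z).
[3] R2 [hot(z) & swims(n) -> active(tweety)]. ⇒ new: active(tweety).
Closure: {active(tweety), bird(n), blue(n), cold(n), flagged(z), green(n), has_feathers(z), hot(z), large(n), locked(z), metal(n), open(z), penguin(tweety), red(z), small(z), stale(n), swims(n), valid(tweety), wooden(tweety)} — 19 facts.

19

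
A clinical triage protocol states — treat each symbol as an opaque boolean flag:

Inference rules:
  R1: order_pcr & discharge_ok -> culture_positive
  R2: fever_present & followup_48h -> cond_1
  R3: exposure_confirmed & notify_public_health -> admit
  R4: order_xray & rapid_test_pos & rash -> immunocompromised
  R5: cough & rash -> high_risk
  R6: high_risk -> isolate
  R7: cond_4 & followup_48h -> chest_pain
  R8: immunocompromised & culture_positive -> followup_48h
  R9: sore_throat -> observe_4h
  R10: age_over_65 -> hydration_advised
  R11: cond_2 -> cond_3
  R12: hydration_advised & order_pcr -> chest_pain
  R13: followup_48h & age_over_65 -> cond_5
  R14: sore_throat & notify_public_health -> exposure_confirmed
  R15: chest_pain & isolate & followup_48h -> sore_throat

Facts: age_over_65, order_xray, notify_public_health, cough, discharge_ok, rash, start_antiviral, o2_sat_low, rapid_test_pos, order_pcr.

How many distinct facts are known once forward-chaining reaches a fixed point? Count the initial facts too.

22

[1] R1 [order_pcr & discharge_ok -> culture_positive]; R4 [order_xray & rapid_test_pos & rash -> immunocompromised]; R5 [cough & rash -> high_risk]; R10 [age_over_65 -> hydration_advised]. ⇒ new: culture_positive, immunocompromised, high_risk, hydration_advised.
[2] R6 [high_risk -> isolate]; R8 [immunocompromised & culture_positive -> followup_48h]; R12 [hydration_advised & order_pcr -> chest_pain]. ⇒ new: isolate, followup_48h, chest_pain.
[3] R13 [followup_48h & age_over_65 -> cond_5]; R15 [chest_pain & isolate & followup_48h -> sore_throat]. ⇒ new: cond_5, sore_throat.
[4] R9 [sore_throat -> observe_4h]; R14 [sore_throat & notify_public_health -> exposure_confirmed]. ⇒ new: observe_4h, exposure_confirmed.
[5] R3 [exposure_confirmed & notify_public_health -> admit]. ⇒ new: admit.
Closure: {admit, age_over_65, chest_pain, cond_5, cough, culture_positive, discharge_ok, exposure_confirmed, followup_48h, high_risk, hydration_advised, immunocompromised, isolate, notify_public_health, o2_sat_low, observe_4h, order_pcr, order_xray, rapid_test_pos, rash, sore_throat, start_antiviral} — 22 facts.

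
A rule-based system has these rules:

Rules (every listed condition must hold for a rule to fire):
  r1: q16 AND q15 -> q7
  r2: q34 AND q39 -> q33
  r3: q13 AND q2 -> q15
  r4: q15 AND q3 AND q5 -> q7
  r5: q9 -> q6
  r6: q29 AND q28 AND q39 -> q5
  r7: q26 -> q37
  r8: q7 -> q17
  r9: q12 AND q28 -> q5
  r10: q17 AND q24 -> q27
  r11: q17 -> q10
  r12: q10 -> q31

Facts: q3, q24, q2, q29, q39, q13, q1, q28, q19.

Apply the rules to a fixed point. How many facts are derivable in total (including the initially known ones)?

16

[1] r3 [q13 AND q2 -> q15]; r6 [q29 AND q28 AND q39 -> q5]. ⇒ new: q15, q5.
[2] r4 [q15 AND q3 AND q5 -> q7]. ⇒ new: q7.
[3] r8 [q7 -> q17]. ⇒ new: q17.
[4] r10 [q17 AND q24 -> q27]; r11 [q17 -> q10]. ⇒ new: q27, q10.
[5] r12 [q10 -> q31]. ⇒ new: q31.
Closure: {q1, q10, q13, q15, q17, q19, q2, q24, q27, q28, q29, q3, q31, q39, q5, q7} — 16 facts.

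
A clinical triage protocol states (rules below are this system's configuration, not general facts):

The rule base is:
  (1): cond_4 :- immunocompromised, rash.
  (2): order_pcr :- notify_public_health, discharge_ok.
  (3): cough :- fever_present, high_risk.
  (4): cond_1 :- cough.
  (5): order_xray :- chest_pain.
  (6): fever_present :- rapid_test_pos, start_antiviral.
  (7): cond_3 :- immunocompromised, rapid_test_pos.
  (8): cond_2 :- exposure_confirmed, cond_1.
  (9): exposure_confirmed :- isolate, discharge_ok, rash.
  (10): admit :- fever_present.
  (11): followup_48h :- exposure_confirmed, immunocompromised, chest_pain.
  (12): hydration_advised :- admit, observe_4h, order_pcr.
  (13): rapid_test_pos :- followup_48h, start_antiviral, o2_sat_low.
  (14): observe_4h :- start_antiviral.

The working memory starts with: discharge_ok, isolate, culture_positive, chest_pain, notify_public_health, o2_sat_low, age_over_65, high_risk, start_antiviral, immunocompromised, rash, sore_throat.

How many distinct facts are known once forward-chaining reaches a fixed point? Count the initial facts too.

26

Round 1: (1) [cond_4 :- immunocompromised, rash.]; (2) [order_pcr :- notify_public_health, discharge_ok.]; (5) [order_xray :- chest_pain.]; (9) [exposure_confirmed :- isolate, discharge_ok, rash.]; (14) [observe_4h :- start_antiviral.]. New: cond_4, order_pcr, order_xray, exposure_confirmed, observe_4h.
Round 2: (11) [followup_48h :- exposure_confirmed, immunocompromised, chest_pain.]. New: followup_48h.
Round 3: (13) [rapid_test_pos :- followup_48h, start_antiviral, o2_sat_low.]. New: rapid_test_pos.
Round 4: (6) [fever_present :- rapid_test_pos, start_antiviral.]; (7) [cond_3 :- immunocompromised, rapid_test_pos.]. New: fever_present, cond_3.
Round 5: (3) [cough :- fever_present, high_risk.]; (10) [admit :- fever_present.]. New: cough, admit.
Round 6: (4) [cond_1 :- cough.]; (12) [hydration_advised :- admit, observe_4h, order_pcr.]. New: cond_1, hydration_advised.
Round 7: (8) [cond_2 :- exposure_confirmed, cond_1.]. New: cond_2.
Closure: {admit, age_over_65, chest_pain, cond_1, cond_2, cond_3, cond_4, cough, culture_positive, discharge_ok, exposure_confirmed, fever_present, followup_48h, high_risk, hydration_advised, immunocompromised, isolate, notify_public_health, o2_sat_low, observe_4h, order_pcr, order_xray, rapid_test_pos, rash, sore_throat, start_antiviral} — 26 facts.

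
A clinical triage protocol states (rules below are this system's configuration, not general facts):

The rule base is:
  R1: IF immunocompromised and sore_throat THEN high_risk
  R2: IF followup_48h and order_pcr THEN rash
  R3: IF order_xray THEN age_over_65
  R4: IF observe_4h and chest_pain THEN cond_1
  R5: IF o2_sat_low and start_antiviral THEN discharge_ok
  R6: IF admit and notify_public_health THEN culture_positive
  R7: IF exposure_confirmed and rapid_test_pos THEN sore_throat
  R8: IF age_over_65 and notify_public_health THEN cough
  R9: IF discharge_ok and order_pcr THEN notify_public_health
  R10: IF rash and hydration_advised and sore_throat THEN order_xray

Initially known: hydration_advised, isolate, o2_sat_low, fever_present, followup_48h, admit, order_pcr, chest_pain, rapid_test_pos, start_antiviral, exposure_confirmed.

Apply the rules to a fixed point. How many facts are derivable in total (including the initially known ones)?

19

Round 1: R2 [IF followup_48h and order_pcr THEN rash]; R5 [IF o2_sat_low and start_antiviral THEN discharge_ok]; R7 [IF exposure_confirmed and rapid_test_pos THEN sore_throat]. New: rash, discharge_ok, sore_throat.
Round 2: R9 [IF discharge_ok and order_pcr THEN notify_public_health]; R10 [IF rash and hydration_advised and sore_throat THEN order_xray]. New: notify_public_health, order_xray.
Round 3: R3 [IF order_xray THEN age_over_65]; R6 [IF admit and notify_public_health THEN culture_positive]. New: age_over_65, culture_positive.
Round 4: R8 [IF age_over_65 and notify_public_health THEN cough]. New: cough.
Closure: {admit, age_over_65, chest_pain, cough, culture_positive, discharge_ok, exposure_confirmed, fever_present, followup_48h, hydration_advised, isolate, notify_public_health, o2_sat_low, order_pcr, order_xray, rapid_test_pos, rash, sore_throat, start_antiviral} — 19 facts.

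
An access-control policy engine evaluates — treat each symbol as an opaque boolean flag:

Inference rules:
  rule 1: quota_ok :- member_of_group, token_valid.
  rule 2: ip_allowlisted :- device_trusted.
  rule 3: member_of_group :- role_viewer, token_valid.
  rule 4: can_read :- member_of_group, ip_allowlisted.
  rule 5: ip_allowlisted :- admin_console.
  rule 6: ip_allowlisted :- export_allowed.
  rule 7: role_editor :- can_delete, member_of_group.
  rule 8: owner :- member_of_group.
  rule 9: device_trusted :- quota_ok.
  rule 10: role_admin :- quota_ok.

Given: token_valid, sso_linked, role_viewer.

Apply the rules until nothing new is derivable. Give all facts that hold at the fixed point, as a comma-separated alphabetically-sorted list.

can_read, device_trusted, ip_allowlisted, member_of_group, owner, quota_ok, role_admin, role_viewer, sso_linked, token_valid

Round 1 — rule 3, derive member_of_group.
Round 2 — rule 1, rule 8, derive quota_ok, owner.
Round 3 — rule 9, rule 10, derive device_trusted, role_admin.
Round 4 — rule 2, derive ip_allowlisted.
Round 5 — rule 4, derive can_read.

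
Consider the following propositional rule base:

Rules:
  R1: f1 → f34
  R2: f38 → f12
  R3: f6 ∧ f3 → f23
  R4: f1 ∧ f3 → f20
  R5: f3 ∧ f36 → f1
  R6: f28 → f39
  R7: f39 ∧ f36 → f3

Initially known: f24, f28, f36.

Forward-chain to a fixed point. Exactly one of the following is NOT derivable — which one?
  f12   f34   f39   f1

f12

Round 1 — R6, derive f39.
Round 2 — R7, derive f3.
Round 3 — R5, derive f1.
Round 4 — R1, R4, derive f34, f20.
Derived: f34 (round 4), f1 (round 3), f39 (round 1). f12 never appears in any round.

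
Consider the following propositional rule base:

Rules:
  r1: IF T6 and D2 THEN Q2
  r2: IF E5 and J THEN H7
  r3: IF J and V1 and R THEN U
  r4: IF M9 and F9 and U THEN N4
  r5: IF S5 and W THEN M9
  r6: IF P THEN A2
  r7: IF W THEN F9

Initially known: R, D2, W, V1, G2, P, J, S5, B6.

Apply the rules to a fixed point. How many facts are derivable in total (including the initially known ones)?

[1] r3 [IF J and V1 and R THEN U]; r5 [IF S5 and W THEN M9]; r6 [IF P THEN A2]; r7 [IF W THEN F9]. ⇒ new: U, M9, A2, F9.
[2] r4 [IF M9 and F9 and U THEN N4]. ⇒ new: N4.
Closure: {A2, B6, D2, F9, G2, J, M9, N4, P, R, S5, U, V1, W} — 14 facts.

14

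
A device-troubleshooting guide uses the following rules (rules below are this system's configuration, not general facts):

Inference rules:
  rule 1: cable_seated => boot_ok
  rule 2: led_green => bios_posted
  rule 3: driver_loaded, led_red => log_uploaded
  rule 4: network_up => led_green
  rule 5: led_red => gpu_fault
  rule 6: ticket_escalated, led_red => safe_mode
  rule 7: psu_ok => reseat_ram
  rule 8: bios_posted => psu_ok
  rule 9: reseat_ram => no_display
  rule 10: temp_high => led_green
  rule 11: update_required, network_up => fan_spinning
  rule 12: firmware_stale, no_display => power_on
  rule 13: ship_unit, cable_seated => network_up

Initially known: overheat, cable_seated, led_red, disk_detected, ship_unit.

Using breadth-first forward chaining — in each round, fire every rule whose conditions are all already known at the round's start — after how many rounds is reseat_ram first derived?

Round 1 — rule 1, rule 5, rule 13, derive boot_ok, gpu_fault, network_up.
Round 2 — rule 4, derive led_green.
Round 3 — rule 2, derive bios_posted.
Round 4 — rule 8, derive psu_ok.
Round 5 — rule 7, derive reseat_ram.
reseat_ram first appears in round 5.

5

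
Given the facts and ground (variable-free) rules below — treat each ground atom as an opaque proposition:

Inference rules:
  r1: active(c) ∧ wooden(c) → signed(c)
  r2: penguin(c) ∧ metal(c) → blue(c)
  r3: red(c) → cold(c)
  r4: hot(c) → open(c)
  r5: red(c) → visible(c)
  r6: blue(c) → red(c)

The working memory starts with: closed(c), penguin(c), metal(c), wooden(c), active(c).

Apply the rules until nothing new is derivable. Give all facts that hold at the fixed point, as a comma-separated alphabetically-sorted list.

[1] r1 [active(c) ∧ wooden(c) → signed(c)]; r2 [penguin(c) ∧ metal(c) → blue(c)]. ⇒ new: signed(c), blue(c).
[2] r6 [blue(c) → red(c)]. ⇒ new: red(c).
[3] r3 [red(c) → cold(c)]; r5 [red(c) → visible(c)]. ⇒ new: cold(c), visible(c).

active(c), blue(c), closed(c), cold(c), metal(c), penguin(c), red(c), signed(c), visible(c), wooden(c)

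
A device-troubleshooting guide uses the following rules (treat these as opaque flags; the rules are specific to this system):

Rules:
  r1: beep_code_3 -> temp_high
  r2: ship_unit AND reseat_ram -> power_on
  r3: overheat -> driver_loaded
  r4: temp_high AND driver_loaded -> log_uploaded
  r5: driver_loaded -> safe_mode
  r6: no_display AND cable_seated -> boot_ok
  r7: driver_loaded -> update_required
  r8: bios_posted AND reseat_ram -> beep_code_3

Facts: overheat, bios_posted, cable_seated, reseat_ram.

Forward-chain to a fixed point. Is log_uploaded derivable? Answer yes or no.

yes

[1] r3 [overheat -> driver_loaded]; r8 [bios_posted AND reseat_ram -> beep_code_3]. ⇒ new: driver_loaded, beep_code_3.
[2] r1 [beep_code_3 -> temp_high]; r5 [driver_loaded -> safe_mode]; r7 [driver_loaded -> update_required]. ⇒ new: temp_high, safe_mode, update_required.
[3] r4 [temp_high AND driver_loaded -> log_uploaded]. ⇒ new: log_uploaded.
log_uploaded appears in round 3, so it is derivable.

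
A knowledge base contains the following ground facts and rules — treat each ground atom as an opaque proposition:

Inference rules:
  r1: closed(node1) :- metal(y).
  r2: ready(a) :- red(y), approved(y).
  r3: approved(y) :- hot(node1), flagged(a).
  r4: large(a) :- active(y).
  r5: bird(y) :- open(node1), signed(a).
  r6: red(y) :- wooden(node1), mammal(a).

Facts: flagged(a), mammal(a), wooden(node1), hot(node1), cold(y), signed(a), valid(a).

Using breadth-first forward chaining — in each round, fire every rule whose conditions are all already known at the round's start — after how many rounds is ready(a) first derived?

Round 1: r3 [approved(y) :- hot(node1), flagged(a).]; r6 [red(y) :- wooden(node1), mammal(a).]. New: approved(y), red(y).
Round 2: r2 [ready(a) :- red(y), approved(y).]. New: ready(a).
ready(a) first appears in round 2.

2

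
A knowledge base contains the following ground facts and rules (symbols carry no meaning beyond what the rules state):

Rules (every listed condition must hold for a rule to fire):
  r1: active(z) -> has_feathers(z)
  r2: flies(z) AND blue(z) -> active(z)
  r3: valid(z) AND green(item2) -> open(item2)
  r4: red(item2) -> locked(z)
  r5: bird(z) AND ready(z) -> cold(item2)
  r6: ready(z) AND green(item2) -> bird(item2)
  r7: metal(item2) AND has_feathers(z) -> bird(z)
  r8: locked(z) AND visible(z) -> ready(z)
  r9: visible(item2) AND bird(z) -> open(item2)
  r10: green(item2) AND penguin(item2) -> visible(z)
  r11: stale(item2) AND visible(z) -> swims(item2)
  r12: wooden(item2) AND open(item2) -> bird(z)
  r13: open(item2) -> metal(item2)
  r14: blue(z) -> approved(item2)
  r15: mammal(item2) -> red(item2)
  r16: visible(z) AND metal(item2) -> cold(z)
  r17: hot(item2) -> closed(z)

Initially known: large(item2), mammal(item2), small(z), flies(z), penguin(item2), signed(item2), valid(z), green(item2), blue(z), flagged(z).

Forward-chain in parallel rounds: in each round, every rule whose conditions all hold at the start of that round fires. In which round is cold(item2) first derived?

4

Round 1: r2 [flies(z) AND blue(z) -> active(z)]; r3 [valid(z) AND green(item2) -> open(item2)]; r10 [green(item2) AND penguin(item2) -> visible(z)]; r14 [blue(z) -> approved(item2)]; r15 [mammal(item2) -> red(item2)]. New: active(z), open(item2), visible(z), approved(item2), red(item2).
Round 2: r1 [active(z) -> has_feathers(z)]; r4 [red(item2) -> locked(z)]; r13 [open(item2) -> metal(item2)]. New: has_feathers(z), locked(z), metal(item2).
Round 3: r7 [metal(item2) AND has_feathers(z) -> bird(z)]; r8 [locked(z) AND visible(z) -> ready(z)]; r16 [visible(z) AND metal(item2) -> cold(z)]. New: bird(z), ready(z), cold(z).
Round 4: r5 [bird(z) AND ready(z) -> cold(item2)]; r6 [ready(z) AND green(item2) -> bird(item2)]. New: cold(item2), bird(item2).
cold(item2) first appears in round 4.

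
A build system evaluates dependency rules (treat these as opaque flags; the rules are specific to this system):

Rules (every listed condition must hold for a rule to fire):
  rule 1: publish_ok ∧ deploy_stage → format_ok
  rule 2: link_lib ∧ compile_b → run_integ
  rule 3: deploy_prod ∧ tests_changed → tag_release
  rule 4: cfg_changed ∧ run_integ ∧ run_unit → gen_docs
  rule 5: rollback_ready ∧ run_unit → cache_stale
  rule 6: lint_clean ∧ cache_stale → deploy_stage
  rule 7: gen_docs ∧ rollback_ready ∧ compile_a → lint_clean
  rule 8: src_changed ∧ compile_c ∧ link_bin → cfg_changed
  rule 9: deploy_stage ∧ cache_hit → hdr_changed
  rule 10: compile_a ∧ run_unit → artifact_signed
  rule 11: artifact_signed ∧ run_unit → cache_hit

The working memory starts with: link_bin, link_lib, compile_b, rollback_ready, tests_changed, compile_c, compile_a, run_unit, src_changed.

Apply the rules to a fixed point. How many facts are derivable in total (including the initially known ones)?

[1] rule 2 [link_lib ∧ compile_b → run_integ]; rule 5 [rollback_ready ∧ run_unit → cache_stale]; rule 8 [src_changed ∧ compile_c ∧ link_bin → cfg_changed]; rule 10 [compile_a ∧ run_unit → artifact_signed]. ⇒ new: run_integ, cache_stale, cfg_changed, artifact_signed.
[2] rule 4 [cfg_changed ∧ run_integ ∧ run_unit → gen_docs]; rule 11 [artifact_signed ∧ run_unit → cache_hit]. ⇒ new: gen_docs, cache_hit.
[3] rule 7 [gen_docs ∧ rollback_ready ∧ compile_a → lint_clean]. ⇒ new: lint_clean.
[4] rule 6 [lint_clean ∧ cache_stale → deploy_stage]. ⇒ new: deploy_stage.
[5] rule 9 [deploy_stage ∧ cache_hit → hdr_changed]. ⇒ new: hdr_changed.
Closure: {artifact_signed, cache_hit, cache_stale, cfg_changed, compile_a, compile_b, compile_c, deploy_stage, gen_docs, hdr_changed, link_bin, link_lib, lint_clean, rollback_ready, run_integ, run_unit, src_changed, tests_changed} — 18 facts.

18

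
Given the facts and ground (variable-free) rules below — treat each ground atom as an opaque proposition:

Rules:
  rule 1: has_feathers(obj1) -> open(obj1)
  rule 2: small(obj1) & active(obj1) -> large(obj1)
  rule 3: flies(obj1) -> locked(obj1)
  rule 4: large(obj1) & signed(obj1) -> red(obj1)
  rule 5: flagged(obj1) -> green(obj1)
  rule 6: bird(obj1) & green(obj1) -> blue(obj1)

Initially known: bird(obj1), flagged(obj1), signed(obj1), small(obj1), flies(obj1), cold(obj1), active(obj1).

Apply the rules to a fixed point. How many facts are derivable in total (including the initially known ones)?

12

Round 1: rule 2 [small(obj1) & active(obj1) -> large(obj1)]; rule 3 [flies(obj1) -> locked(obj1)]; rule 5 [flagged(obj1) -> green(obj1)]. Adds large(obj1), locked(obj1), green(obj1).
Round 2: rule 4 [large(obj1) & signed(obj1) -> red(obj1)]; rule 6 [bird(obj1) & green(obj1) -> blue(obj1)]. Adds red(obj1), blue(obj1).
Closure: {active(obj1), bird(obj1), blue(obj1), cold(obj1), flagged(obj1), flies(obj1), green(obj1), large(obj1), locked(obj1), red(obj1), signed(obj1), small(obj1)} — 12 facts.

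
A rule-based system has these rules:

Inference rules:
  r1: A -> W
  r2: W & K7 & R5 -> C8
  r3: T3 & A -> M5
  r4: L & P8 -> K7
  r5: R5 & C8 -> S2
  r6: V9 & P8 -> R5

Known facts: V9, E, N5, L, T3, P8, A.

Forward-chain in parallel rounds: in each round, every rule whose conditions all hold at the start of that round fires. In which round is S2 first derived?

[1] r1 [A -> W]; r3 [T3 & A -> M5]; r4 [L & P8 -> K7]; r6 [V9 & P8 -> R5]. ⇒ new: W, M5, K7, R5.
[2] r2 [W & K7 & R5 -> C8]. ⇒ new: C8.
[3] r5 [R5 & C8 -> S2]. ⇒ new: S2.
S2 first appears in round 3.

3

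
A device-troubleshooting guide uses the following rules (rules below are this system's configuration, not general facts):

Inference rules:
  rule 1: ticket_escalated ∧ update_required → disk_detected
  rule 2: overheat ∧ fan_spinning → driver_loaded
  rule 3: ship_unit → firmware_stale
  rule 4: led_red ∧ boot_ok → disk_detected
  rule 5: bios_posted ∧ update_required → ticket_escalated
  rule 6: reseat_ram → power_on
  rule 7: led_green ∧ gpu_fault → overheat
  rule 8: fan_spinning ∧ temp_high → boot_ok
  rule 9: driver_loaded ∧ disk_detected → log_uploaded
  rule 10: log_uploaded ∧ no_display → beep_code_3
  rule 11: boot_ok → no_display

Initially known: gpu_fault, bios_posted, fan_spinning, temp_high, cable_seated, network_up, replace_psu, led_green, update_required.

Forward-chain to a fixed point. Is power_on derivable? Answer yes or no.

no

Round 1 — rule 5, rule 7, rule 8, derive ticket_escalated, overheat, boot_ok.
Round 2 — rule 1, rule 2, rule 11, derive disk_detected, driver_loaded, no_display.
Round 3 — rule 9, derive log_uploaded.
Round 4 — rule 10, derive beep_code_3.
Fixed point reached. power_on is concluded only by rule 6; rule 6 needs reseat_ram (never derived).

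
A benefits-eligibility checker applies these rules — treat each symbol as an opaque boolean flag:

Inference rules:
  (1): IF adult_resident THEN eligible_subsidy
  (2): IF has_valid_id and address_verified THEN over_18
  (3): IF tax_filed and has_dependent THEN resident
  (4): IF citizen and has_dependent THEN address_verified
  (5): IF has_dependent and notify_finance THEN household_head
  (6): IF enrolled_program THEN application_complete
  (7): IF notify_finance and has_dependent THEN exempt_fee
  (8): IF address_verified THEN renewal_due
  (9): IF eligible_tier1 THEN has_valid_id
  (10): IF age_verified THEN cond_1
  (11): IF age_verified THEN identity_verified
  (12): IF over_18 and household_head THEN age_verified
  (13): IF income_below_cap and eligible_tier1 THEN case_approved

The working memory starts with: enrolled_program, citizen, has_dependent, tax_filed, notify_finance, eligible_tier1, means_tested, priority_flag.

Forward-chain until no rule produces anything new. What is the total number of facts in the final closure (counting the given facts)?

19

Round 1 fires (3), (4), (5), (6), (7), (9), giving resident, address_verified, household_head, application_complete, exempt_fee, has_valid_id.
Round 2 fires (2), (8), giving over_18, renewal_due.
Round 3 fires (12), giving age_verified.
Round 4 fires (10), (11), giving cond_1, identity_verified.
Closure: {address_verified, age_verified, application_complete, citizen, cond_1, eligible_tier1, enrolled_program, exempt_fee, has_dependent, has_valid_id, household_head, identity_verified, means_tested, notify_finance, over_18, priority_flag, renewal_due, resident, tax_filed} — 19 facts.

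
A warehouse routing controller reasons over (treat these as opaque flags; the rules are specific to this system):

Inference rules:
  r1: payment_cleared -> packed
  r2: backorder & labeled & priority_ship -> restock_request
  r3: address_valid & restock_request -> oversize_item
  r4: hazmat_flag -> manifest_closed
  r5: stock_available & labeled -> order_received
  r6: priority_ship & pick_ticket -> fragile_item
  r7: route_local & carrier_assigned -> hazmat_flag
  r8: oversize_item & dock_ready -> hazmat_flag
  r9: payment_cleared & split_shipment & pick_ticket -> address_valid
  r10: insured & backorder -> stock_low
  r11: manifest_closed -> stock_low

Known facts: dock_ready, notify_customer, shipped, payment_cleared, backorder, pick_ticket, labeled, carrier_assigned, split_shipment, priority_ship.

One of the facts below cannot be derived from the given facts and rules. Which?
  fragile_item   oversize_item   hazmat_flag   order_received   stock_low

order_received

Round 1: r1 [payment_cleared -> packed]; r2 [backorder & labeled & priority_ship -> restock_request]; r6 [priority_ship & pick_ticket -> fragile_item]; r9 [payment_cleared & split_shipment & pick_ticket -> address_valid]. Adds packed, restock_request, fragile_item, address_valid.
Round 2: r3 [address_valid & restock_request -> oversize_item]. Adds oversize_item.
Round 3: r8 [oversize_item & dock_ready -> hazmat_flag]. Adds hazmat_flag.
Round 4: r4 [hazmat_flag -> manifest_closed]. Adds manifest_closed.
Round 5: r11 [manifest_closed -> stock_low]. Adds stock_low.
Derived: hazmat_flag (round 3), oversize_item (round 2), stock_low (round 5), fragile_item (round 1). order_received never appears in any round.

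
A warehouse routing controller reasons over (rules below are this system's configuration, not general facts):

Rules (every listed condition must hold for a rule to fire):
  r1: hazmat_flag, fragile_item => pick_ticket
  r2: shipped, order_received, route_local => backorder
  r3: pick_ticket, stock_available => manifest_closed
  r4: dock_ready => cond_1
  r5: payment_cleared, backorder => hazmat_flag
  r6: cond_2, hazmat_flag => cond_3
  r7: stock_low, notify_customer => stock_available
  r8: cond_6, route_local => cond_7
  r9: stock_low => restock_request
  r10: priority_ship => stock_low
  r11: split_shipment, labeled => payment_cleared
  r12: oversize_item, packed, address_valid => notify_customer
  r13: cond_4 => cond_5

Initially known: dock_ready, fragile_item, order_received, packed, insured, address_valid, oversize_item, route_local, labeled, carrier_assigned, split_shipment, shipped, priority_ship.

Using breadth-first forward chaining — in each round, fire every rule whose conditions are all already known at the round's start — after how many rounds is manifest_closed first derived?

Round 1: r2 [shipped, order_received, route_local => backorder]; r4 [dock_ready => cond_1]; r10 [priority_ship => stock_low]; r11 [split_shipment, labeled => payment_cleared]; r12 [oversize_item, packed, address_valid => notify_customer]. New: backorder, cond_1, stock_low, payment_cleared, notify_customer.
Round 2: r5 [payment_cleared, backorder => hazmat_flag]; r7 [stock_low, notify_customer => stock_available]; r9 [stock_low => restock_request]. New: hazmat_flag, stock_available, restock_request.
Round 3: r1 [hazmat_flag, fragile_item => pick_ticket]. New: pick_ticket.
Round 4: r3 [pick_ticket, stock_available => manifest_closed]. New: manifest_closed.
manifest_closed first appears in round 4.

4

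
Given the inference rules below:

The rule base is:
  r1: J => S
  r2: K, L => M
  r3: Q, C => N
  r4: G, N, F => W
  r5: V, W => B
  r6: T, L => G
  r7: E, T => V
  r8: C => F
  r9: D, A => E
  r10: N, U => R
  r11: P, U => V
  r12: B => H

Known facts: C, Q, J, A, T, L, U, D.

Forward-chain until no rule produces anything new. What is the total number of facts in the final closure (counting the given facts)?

18

Round 1: r1 [J => S]; r3 [Q, C => N]; r6 [T, L => G]; r8 [C => F]; r9 [D, A => E]. New: S, N, G, F, E.
Round 2: r4 [G, N, F => W]; r7 [E, T => V]; r10 [N, U => R]. New: W, V, R.
Round 3: r5 [V, W => B]. New: B.
Round 4: r12 [B => H]. New: H.
Closure: {A, B, C, D, E, F, G, H, J, L, N, Q, R, S, T, U, V, W} — 18 facts.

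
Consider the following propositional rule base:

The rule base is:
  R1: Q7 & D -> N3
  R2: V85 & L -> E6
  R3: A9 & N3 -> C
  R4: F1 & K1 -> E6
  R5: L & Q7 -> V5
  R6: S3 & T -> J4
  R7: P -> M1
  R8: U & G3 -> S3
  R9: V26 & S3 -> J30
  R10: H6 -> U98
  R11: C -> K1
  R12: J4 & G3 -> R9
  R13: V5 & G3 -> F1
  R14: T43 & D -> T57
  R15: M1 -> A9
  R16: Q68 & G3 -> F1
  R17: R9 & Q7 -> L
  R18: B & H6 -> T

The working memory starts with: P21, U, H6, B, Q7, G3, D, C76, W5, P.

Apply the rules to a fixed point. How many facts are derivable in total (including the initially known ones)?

Round 1 fires R1, R7, R8, R10, R18, giving N3, M1, S3, U98, T.
Round 2 fires R6, R15, giving J4, A9.
Round 3 fires R3, R12, giving C, R9.
Round 4 fires R11, R17, giving K1, L.
Round 5 fires R5, giving V5.
Round 6 fires R13, giving F1.
Round 7 fires R4, giving E6.
Closure: {A9, B, C, C76, D, E6, F1, G3, H6, J4, K1, L, M1, N3, P, P21, Q7, R9, S3, T, U, U98, V5, W5} — 24 facts.

24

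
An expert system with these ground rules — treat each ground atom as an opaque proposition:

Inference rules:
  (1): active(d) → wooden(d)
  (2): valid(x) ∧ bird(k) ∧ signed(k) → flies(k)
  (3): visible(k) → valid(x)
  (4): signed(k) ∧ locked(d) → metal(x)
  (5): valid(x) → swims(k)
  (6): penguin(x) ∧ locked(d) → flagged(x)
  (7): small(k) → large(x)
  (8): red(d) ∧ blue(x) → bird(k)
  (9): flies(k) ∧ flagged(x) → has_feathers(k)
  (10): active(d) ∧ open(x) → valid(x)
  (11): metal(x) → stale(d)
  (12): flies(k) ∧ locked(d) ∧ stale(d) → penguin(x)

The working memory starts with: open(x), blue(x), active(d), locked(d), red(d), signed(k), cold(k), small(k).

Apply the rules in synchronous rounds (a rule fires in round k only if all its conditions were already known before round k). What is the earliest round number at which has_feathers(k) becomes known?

Round 1 fires (1), (4), (7), (8), (10), giving wooden(d), metal(x), large(x), bird(k), valid(x).
Round 2 fires (2), (5), (11), giving flies(k), swims(k), stale(d).
Round 3 fires (12), giving penguin(x).
Round 4 fires (6), giving flagged(x).
Round 5 fires (9), giving has_feathers(k).
has_feathers(k) first appears in round 5.

5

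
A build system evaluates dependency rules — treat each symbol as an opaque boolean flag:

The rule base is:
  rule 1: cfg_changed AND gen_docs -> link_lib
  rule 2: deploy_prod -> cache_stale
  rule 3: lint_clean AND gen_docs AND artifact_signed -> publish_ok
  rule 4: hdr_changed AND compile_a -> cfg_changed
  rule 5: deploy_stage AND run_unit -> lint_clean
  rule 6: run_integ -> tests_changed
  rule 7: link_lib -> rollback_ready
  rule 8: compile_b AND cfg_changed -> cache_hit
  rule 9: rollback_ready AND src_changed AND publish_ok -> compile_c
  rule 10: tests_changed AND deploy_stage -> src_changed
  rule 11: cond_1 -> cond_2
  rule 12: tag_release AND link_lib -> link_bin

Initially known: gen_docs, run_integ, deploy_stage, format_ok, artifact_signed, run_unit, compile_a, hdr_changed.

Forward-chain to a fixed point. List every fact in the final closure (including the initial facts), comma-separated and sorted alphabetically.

artifact_signed, cfg_changed, compile_a, compile_c, deploy_stage, format_ok, gen_docs, hdr_changed, link_lib, lint_clean, publish_ok, rollback_ready, run_integ, run_unit, src_changed, tests_changed

Round 1: rule 4 [hdr_changed AND compile_a -> cfg_changed]; rule 5 [deploy_stage AND run_unit -> lint_clean]; rule 6 [run_integ -> tests_changed]. New: cfg_changed, lint_clean, tests_changed.
Round 2: rule 1 [cfg_changed AND gen_docs -> link_lib]; rule 3 [lint_clean AND gen_docs AND artifact_signed -> publish_ok]; rule 10 [tests_changed AND deploy_stage -> src_changed]. New: link_lib, publish_ok, src_changed.
Round 3: rule 7 [link_lib -> rollback_ready]. New: rollback_ready.
Round 4: rule 9 [rollback_ready AND src_changed AND publish_ok -> compile_c]. New: compile_c.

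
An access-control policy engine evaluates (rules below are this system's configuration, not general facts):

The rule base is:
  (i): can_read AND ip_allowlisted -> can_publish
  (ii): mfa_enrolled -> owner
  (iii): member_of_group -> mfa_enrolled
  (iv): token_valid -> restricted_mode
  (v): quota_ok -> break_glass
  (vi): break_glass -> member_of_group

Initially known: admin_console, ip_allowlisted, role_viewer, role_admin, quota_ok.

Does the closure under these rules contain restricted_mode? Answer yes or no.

Round 1: (v) [quota_ok -> break_glass]. New: break_glass.
Round 2: (vi) [break_glass -> member_of_group]. New: member_of_group.
Round 3: (iii) [member_of_group -> mfa_enrolled]. New: mfa_enrolled.
Round 4: (ii) [mfa_enrolled -> owner]. New: owner.
Fixed point reached. restricted_mode is concluded only by (iv); (iv) needs token_valid (never derived).

no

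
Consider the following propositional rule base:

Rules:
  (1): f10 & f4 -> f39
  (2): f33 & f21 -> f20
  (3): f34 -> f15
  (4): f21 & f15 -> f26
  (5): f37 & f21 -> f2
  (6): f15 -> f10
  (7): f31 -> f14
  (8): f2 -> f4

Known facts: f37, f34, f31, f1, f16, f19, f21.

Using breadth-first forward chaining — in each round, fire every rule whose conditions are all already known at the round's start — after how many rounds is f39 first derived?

3

Round 1: (3) [f34 -> f15]; (5) [f37 & f21 -> f2]; (7) [f31 -> f14]. New: f15, f2, f14.
Round 2: (4) [f21 & f15 -> f26]; (6) [f15 -> f10]; (8) [f2 -> f4]. New: f26, f10, f4.
Round 3: (1) [f10 & f4 -> f39]. New: f39.
f39 first appears in round 3.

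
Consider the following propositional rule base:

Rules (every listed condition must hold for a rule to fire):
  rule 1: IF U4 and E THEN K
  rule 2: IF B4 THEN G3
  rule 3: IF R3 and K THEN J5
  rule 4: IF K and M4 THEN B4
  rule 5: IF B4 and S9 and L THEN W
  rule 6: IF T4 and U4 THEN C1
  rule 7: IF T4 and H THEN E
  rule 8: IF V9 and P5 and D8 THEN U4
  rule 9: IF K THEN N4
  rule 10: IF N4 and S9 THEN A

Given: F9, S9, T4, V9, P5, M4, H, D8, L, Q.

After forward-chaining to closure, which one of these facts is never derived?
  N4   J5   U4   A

Round 1 — rule 7, rule 8, derive E, U4.
Round 2 — rule 1, rule 6, derive K, C1.
Round 3 — rule 4, rule 9, derive B4, N4.
Round 4 — rule 2, rule 5, rule 10, derive G3, W, A.
Derived: U4 (round 1), A (round 4), N4 (round 3). J5 never appears in any round.

J5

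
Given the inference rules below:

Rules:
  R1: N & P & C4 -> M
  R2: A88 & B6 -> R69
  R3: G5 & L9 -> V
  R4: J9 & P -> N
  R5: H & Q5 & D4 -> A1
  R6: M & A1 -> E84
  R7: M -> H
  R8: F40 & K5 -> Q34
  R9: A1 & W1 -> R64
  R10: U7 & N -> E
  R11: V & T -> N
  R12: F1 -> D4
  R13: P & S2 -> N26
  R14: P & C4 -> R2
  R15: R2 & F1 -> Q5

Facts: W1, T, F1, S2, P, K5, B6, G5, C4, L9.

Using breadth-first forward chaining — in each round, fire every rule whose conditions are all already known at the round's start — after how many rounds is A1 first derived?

5

Round 1 — R3, R12, R13, R14, derive V, D4, N26, R2.
Round 2 — R11, R15, derive N, Q5.
Round 3 — R1, derive M.
Round 4 — R7, derive H.
Round 5 — R5, derive A1.
A1 first appears in round 5.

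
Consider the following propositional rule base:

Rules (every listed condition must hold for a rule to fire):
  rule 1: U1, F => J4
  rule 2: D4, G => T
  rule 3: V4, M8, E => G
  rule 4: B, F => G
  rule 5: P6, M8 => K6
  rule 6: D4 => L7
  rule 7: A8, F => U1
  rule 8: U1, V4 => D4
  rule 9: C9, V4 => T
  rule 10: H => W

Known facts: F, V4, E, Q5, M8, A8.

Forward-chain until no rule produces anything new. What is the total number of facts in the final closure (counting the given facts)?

Round 1 — rule 3, rule 7, derive G, U1.
Round 2 — rule 1, rule 8, derive J4, D4.
Round 3 — rule 2, rule 6, derive T, L7.
Closure: {A8, D4, E, F, G, J4, L7, M8, Q5, T, U1, V4} — 12 facts.

12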